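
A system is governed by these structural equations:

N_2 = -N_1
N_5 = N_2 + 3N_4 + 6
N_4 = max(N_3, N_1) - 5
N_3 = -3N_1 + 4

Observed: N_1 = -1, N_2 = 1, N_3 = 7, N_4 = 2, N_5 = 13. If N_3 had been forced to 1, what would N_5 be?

do(N_3=1) replaces the equation N_3 = -3N_1 + 4 with the constant N_3 = 1.
N_2 = -N_1  [with N_1=-1]  = 1
N_4 = max(N_3, N_1) - 5  [with N_3=1, N_1=-1]  = -4
N_5 = N_2 + 3N_4 + 6  [with N_2=1, N_4=-4]  = -5

-5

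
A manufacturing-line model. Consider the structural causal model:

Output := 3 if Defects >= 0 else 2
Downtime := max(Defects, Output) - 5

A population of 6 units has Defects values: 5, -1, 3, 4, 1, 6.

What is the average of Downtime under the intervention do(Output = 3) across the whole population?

-1

The intervention sets Output=3 in all 6 units regardless of Defects. Recomputing Downtime per unit gives 0, -2, -2, -1, -2, 1; average -1.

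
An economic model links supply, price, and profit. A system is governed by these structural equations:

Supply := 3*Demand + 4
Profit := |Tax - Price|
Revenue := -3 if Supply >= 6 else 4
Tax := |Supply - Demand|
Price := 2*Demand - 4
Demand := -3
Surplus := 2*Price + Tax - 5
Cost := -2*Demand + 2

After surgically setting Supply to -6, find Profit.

The intervention breaks the incoming arrows to Supply: Supply := 3*Demand + 4 no longer applies, and Supply = -6.
Price = 2*Demand - 4  [with Demand=-3]  = -10
Tax = |Supply - Demand|  [with Supply=-6, Demand=-3]  = 3
Profit = |Tax - Price|  [with Tax=3, Price=-10]  = 13

13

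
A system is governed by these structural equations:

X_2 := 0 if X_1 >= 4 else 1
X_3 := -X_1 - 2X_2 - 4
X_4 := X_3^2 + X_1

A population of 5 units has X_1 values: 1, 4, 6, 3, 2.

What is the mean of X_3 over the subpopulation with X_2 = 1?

Observing X_2=1 restricts to units where X_2's equation naturally yields 1: X_1 ∈ {1, 3, 2}. In that subpopulation X_3 = -7, -9, -8, mean -8.

-8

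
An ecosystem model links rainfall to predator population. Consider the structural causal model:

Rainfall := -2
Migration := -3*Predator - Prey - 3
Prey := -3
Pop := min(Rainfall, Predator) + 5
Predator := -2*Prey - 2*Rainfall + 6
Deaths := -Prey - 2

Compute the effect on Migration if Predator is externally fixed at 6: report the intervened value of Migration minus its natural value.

30

do(Predator=6) replaces the equation Predator := -2*Prey - 2*Rainfall + 6 with the constant Predator = 6.
Migration = -3*Predator - Prey - 3  [with Predator=6, Prey=-3]  = -18
Without intervention: Predator = -2*Prey - 2*Rainfall + 6  [with Prey=-3, Rainfall=-2]  = 16; Migration = -3*Predator - Prey - 3  [with Predator=16, Prey=-3]  = -48.
Change = -18 − (-48) = 30.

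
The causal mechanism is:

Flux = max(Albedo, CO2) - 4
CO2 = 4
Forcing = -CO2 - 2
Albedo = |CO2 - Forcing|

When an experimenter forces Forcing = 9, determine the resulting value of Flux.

1

Under do(Forcing=9), the mechanism Forcing = -CO2 - 2 is discarded; Forcing is fixed at 9.
Albedo = |CO2 - Forcing|  [with CO2=4, Forcing=9]  = 5
Flux = max(Albedo, CO2) - 4  [with Albedo=5, CO2=4]  = 1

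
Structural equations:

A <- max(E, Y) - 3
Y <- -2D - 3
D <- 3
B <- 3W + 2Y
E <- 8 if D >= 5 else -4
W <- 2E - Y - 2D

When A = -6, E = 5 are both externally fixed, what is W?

Under do(A = -6, E = 5), each intervened variable's structural equation is replaced by its fixed value.
Y = -2D - 3  [with D=3]  = -9
W = 2E - Y - 2D  [with E=5, Y=-9, D=3]  = 13

13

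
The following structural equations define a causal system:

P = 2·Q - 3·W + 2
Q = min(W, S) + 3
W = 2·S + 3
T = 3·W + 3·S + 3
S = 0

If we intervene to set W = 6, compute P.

-10

do(W=6) replaces the equation W = 2·S + 3 with the constant W = 6.
Q = min(W, S) + 3  [with W=6, S=0]  = 3
P = 2·Q - 3·W + 2  [with Q=3, W=6]  = -10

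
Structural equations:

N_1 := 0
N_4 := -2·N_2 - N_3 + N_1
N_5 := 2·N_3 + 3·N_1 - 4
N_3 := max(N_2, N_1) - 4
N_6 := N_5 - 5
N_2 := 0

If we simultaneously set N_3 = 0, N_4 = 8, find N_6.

-9

Setting N_3 = 0, N_4 = 8 by intervention discards those variables' equations.
N_5 = 2·N_3 + 3·N_1 - 4  [with N_3=0, N_1=0]  = -4
N_6 = N_5 - 5  [with N_5=-4]  = -9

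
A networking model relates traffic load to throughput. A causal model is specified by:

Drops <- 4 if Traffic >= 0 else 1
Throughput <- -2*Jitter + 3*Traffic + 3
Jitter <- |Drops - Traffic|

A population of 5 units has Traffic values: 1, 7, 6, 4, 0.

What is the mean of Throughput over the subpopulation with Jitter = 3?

9

Conditioning on Jitter=3 selects the 2 unit(s) with Traffic ∈ {1, 7}. Their Throughput values: 0, 18. Mean = 9.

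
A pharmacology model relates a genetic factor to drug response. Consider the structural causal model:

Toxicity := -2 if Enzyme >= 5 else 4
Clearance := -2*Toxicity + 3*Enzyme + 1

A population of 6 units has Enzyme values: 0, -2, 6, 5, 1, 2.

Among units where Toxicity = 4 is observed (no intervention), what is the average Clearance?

-6.25

Observing Toxicity=4 restricts to units where Toxicity's equation naturally yields 4: Enzyme ∈ {0, -2, 1, 2}. In that subpopulation Clearance = -7, -13, -4, -1, mean -6.25.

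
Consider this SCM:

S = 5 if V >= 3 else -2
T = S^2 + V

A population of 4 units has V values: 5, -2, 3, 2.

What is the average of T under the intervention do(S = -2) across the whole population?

6

do(S=-2) breaks S's dependence on V. With S=-2 fixed, T across the units is 9, 2, 7, 6, mean 6.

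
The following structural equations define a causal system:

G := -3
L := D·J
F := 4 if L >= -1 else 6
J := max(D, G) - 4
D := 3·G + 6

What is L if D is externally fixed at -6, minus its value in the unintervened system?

Under do(D=-6), the mechanism D := 3·G + 6 is discarded; D is fixed at -6.
J = max(D, G) - 4  [with D=-6, G=-3]  = -7
L = D·J  [with D=-6, J=-7]  = 42
Without intervention: D = 3·G + 6  [with G=-3]  = -3; J = max(D, G) - 4  [with D=-3, G=-3]  = -7; L = D·J  [with D=-3, J=-7]  = 21.
Change = 42 − 21 = 21.

21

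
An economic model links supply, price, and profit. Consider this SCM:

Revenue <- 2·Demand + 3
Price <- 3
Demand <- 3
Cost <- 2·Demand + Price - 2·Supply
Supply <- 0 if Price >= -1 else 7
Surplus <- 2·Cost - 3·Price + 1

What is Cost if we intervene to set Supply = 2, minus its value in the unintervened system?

-4

The intervention breaks the incoming arrows to Supply: Supply <- 0 if Price >= -1 else 7 no longer applies, and Supply = 2.
Cost = 2·Demand + Price - 2·Supply  [with Demand=3, Price=3, Supply=2]  = 5
Without intervention: Supply = 0 if Price >= -1 else 7  [with Price=3]  = 0; Cost = 2·Demand + Price - 2·Supply  [with Demand=3, Price=3, Supply=0]  = 9.
Change = 5 − 9 = -4.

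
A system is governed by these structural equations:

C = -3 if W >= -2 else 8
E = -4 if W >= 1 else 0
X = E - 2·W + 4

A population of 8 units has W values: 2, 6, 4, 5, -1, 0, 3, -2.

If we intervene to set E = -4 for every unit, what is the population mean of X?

-4.25

The intervention sets E=-4 in all 8 units regardless of W. Recomputing X per unit gives -4, -12, -8, -10, 2, 0, -6, 4; average -4.25.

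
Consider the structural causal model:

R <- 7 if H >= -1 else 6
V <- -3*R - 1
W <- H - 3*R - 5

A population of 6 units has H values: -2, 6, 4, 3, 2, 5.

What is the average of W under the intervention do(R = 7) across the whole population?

The intervention sets R=7 in all 6 units regardless of H. Recomputing W per unit gives -28, -20, -22, -23, -24, -21; average -23.

-23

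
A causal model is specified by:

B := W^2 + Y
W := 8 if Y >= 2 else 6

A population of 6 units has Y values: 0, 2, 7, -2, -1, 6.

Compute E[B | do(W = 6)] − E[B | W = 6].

3

Under do(W=6), W's equation is replaced by W=6 for every unit. Per-unit B: 36, 38, 43, 34, 35, 42. Mean = 38.
Observing W=6 restricts to units where W's equation naturally yields 6: Y ∈ {0, -2, -1}. In that subpopulation B = 36, 34, 35, mean 35.
Difference = 38 − 35 = 3.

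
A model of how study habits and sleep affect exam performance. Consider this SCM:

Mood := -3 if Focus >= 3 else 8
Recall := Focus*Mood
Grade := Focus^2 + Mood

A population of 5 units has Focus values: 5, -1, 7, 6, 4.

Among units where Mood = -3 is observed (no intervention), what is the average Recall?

Conditioning on Mood=-3 selects the 4 unit(s) with Focus ∈ {5, 7, 6, 4}. Their Recall values: -15, -21, -18, -12. Mean = -16.5.

-16.5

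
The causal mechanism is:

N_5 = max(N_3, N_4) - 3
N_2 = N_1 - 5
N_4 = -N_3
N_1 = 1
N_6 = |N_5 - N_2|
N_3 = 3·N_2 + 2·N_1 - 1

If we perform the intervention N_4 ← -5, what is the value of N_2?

The intervention breaks the incoming arrows to N_4: N_4 = -N_3 no longer applies, and N_4 = -5.
Since N_2 is not a descendant of the intervened variable, it is unaffected.
N_2 = N_1 - 5  [with N_1=1]  = -4

-4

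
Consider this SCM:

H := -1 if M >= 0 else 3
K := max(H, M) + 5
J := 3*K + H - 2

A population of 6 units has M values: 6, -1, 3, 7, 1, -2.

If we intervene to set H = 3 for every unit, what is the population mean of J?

28.5

The intervention sets H=3 in all 6 units regardless of M. Recomputing J per unit gives 34, 25, 25, 37, 25, 25; average 28.5.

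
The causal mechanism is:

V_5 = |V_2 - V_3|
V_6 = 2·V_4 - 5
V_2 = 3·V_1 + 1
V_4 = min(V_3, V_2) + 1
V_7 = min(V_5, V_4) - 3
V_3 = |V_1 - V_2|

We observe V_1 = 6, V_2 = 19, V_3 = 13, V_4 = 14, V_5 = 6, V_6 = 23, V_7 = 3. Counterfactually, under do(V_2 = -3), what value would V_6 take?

-9

Under do(V_2=-3), the mechanism V_2 = 3·V_1 + 1 is discarded; V_2 is fixed at -3.
V_3 = |V_1 - V_2|  [with V_1=6, V_2=-3]  = 9
V_4 = min(V_3, V_2) + 1  [with V_3=9, V_2=-3]  = -2
V_6 = 2·V_4 - 5  [with V_4=-2]  = -9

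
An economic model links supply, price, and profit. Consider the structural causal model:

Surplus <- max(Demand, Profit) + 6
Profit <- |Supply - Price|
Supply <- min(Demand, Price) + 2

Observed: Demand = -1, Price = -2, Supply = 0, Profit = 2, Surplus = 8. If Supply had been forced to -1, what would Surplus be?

do(Supply=-1) replaces the equation Supply <- min(Demand, Price) + 2 with the constant Supply = -1.
Profit = |Supply - Price|  [with Supply=-1, Price=-2]  = 1
Surplus = max(Demand, Profit) + 6  [with Demand=-1, Profit=1]  = 7

7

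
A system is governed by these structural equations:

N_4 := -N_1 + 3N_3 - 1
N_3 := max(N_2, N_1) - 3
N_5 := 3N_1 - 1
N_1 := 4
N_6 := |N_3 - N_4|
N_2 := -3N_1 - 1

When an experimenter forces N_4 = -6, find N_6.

7

Under do(N_4=-6), the mechanism N_4 := -N_1 + 3N_3 - 1 is discarded; N_4 is fixed at -6.
N_2 = -3N_1 - 1  [with N_1=4]  = -13
N_3 = max(N_2, N_1) - 3  [with N_2=-13, N_1=4]  = 1
N_6 = |N_3 - N_4|  [with N_3=1, N_4=-6]  = 7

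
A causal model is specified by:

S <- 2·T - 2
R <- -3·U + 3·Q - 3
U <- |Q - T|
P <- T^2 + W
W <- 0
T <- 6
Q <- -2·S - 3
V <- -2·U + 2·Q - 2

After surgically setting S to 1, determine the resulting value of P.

The intervention breaks the incoming arrows to S: S <- 2·T - 2 no longer applies, and S = 1.
P is not downstream of the intervention, so its value is determined by the original equations.
P = T^2 + W  [with T=6, W=0]  = 36

36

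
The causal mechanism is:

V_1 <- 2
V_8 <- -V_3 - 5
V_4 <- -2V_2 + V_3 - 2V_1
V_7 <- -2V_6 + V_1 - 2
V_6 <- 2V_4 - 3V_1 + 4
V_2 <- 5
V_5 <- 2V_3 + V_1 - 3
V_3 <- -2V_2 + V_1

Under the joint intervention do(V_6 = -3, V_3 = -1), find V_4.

Under do(V_6 = -3, V_3 = -1), each intervened variable's structural equation is replaced by its fixed value.
V_4 = -2V_2 + V_3 - 2V_1  [with V_2=5, V_3=-1, V_1=2]  = -15

-15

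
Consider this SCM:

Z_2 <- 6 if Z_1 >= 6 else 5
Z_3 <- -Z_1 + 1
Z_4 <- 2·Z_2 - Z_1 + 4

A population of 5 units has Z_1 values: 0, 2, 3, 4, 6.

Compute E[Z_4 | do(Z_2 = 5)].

11

do(Z_2=5) breaks Z_2's dependence on Z_1. With Z_2=5 fixed, Z_4 across the units is 14, 12, 11, 10, 8, mean 11.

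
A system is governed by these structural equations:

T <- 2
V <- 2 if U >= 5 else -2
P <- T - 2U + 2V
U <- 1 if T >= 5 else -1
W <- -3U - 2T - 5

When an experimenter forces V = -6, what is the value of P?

The intervention breaks the incoming arrows to V: V <- 2 if U >= 5 else -2 no longer applies, and V = -6.
U = 1 if T >= 5 else -1  [with T=2]  = -1
P = T - 2U + 2V  [with T=2, U=-1, V=-6]  = -8

-8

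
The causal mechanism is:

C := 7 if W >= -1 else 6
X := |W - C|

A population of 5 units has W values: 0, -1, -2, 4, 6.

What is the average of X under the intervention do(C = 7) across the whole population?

The intervention sets C=7 in all 5 units regardless of W. Recomputing X per unit gives 7, 8, 9, 3, 1; average 5.6.

5.6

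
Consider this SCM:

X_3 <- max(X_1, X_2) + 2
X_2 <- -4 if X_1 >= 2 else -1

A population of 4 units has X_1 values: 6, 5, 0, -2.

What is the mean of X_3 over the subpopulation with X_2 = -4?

7.5

Conditioning on X_2=-4 selects the 2 unit(s) with X_1 ∈ {6, 5}. Their X_3 values: 8, 7. Mean = 7.5.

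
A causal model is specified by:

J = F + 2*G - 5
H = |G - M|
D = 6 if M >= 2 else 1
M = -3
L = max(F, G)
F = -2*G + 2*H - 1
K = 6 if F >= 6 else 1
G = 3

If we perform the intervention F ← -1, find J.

do(F=-1) replaces the equation F = -2*G + 2*H - 1 with the constant F = -1.
J = F + 2*G - 5  [with F=-1, G=3]  = 0

0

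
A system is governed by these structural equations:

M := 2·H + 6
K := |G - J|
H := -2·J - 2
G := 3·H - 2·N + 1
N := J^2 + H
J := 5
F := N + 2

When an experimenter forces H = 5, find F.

Under do(H=5), the mechanism H := -2·J - 2 is discarded; H is fixed at 5.
N = J^2 + H  [with J=5, H=5]  = 30
F = N + 2  [with N=30]  = 32

32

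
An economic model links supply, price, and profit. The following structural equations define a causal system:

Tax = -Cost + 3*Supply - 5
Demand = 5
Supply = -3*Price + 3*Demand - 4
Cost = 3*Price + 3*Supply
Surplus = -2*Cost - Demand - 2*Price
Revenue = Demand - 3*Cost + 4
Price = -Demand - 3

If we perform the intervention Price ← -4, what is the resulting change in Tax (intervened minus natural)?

-12

Under do(Price=-4), the mechanism Price = -Demand - 3 is discarded; Price is fixed at -4.
Supply = -3*Price + 3*Demand - 4  [with Price=-4, Demand=5]  = 23
Cost = 3*Price + 3*Supply  [with Price=-4, Supply=23]  = 57
Tax = -Cost + 3*Supply - 5  [with Cost=57, Supply=23]  = 7
Without intervention: Price = -Demand - 3  [with Demand=5]  = -8; Supply = -3*Price + 3*Demand - 4  [with Price=-8, Demand=5]  = 35; Cost = 3*Price + 3*Supply  [with Price=-8, Supply=35]  = 81; Tax = -Cost + 3*Supply - 5  [with Cost=81, Supply=35]  = 19.
Change = 7 − 19 = -12.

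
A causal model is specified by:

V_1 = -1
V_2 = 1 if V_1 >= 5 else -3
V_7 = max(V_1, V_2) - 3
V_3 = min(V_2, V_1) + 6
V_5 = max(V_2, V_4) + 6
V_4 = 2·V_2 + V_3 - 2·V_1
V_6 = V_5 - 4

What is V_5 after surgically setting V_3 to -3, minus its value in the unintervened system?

do(V_3=-3) replaces the equation V_3 = min(V_2, V_1) + 6 with the constant V_3 = -3.
V_2 = 1 if V_1 >= 5 else -3  [with V_1=-1]  = -3
V_4 = 2·V_2 + V_3 - 2·V_1  [with V_2=-3, V_3=-3, V_1=-1]  = -7
V_5 = max(V_2, V_4) + 6  [with V_2=-3, V_4=-7]  = 3
Without intervention: V_2 = 1 if V_1 >= 5 else -3  [with V_1=-1]  = -3; V_3 = min(V_2, V_1) + 6  [with V_2=-3, V_1=-1]  = 3; V_4 = 2·V_2 + V_3 - 2·V_1  [with V_2=-3, V_3=3, V_1=-1]  = -1; V_5 = max(V_2, V_4) + 6  [with V_2=-3, V_4=-1]  = 5.
Change = 3 − 5 = -2.

-2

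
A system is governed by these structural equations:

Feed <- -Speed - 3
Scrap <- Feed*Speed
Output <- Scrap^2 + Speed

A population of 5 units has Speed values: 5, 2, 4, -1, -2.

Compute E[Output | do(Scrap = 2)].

Every unit gets Scrap=2 under the intervention. Output values become 9, 6, 8, 3, 2; E[Output|do(Scrap=2)] = 5.6.

5.6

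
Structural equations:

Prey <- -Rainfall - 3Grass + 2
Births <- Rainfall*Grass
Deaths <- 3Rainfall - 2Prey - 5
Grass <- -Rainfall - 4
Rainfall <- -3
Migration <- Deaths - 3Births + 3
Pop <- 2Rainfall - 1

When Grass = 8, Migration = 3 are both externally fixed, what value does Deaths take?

Setting Grass = 8, Migration = 3 by intervention discards those variables' equations.
Prey = -Rainfall - 3Grass + 2  [with Rainfall=-3, Grass=8]  = -19
Deaths = 3Rainfall - 2Prey - 5  [with Rainfall=-3, Prey=-19]  = 24

24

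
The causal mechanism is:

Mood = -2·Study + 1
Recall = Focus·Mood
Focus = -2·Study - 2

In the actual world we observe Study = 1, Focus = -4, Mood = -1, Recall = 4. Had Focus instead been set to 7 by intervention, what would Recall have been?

-7

Under do(Focus=7), the mechanism Focus = -2·Study - 2 is discarded; Focus is fixed at 7.
Mood = -2·Study + 1  [with Study=1]  = -1
Recall = Focus·Mood  [with Focus=7, Mood=-1]  = -7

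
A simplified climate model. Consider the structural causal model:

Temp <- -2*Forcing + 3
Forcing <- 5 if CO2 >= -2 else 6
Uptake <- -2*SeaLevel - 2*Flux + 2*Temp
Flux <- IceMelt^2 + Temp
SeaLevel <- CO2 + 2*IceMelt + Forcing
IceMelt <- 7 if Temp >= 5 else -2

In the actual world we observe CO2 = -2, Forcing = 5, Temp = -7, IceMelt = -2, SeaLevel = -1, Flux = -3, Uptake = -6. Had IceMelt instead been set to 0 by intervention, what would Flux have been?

Under do(IceMelt=0), the mechanism IceMelt <- 7 if Temp >= 5 else -2 is discarded; IceMelt is fixed at 0.
Forcing = 5 if CO2 >= -2 else 6  [with CO2=-2]  = 5
Temp = -2*Forcing + 3  [with Forcing=5]  = -7
Flux = IceMelt^2 + Temp  [with IceMelt=0, Temp=-7]  = -7

-7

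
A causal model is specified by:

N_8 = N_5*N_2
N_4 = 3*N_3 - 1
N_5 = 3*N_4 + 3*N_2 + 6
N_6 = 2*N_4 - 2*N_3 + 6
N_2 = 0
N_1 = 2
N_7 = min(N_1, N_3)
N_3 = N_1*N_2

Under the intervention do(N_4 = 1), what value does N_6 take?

8

Under do(N_4=1), the mechanism N_4 = 3*N_3 - 1 is discarded; N_4 is fixed at 1.
N_3 = N_1*N_2  [with N_1=2, N_2=0]  = 0
N_6 = 2*N_4 - 2*N_3 + 6  [with N_4=1, N_3=0]  = 8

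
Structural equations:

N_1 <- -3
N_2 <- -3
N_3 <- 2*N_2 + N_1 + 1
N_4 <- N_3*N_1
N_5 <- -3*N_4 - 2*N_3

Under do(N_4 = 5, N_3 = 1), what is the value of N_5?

-17

The joint intervention fixes N_4 = 5, N_3 = 1, removing each variable's own equation.
N_5 = -3*N_4 - 2*N_3  [with N_4=5, N_3=1]  = -17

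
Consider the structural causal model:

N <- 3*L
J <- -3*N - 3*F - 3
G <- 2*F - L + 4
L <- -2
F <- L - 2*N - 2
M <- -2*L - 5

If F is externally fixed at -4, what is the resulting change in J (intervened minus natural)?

Intervening sets F = -4 and removes its equation (F <- L - 2*N - 2).
N = 3*L  [with L=-2]  = -6
J = -3*N - 3*F - 3  [with N=-6, F=-4]  = 27
Without intervention: N = 3*L  [with L=-2]  = -6; F = L - 2*N - 2  [with L=-2, N=-6]  = 8; J = -3*N - 3*F - 3  [with N=-6, F=8]  = -9.
Change = 27 − (-9) = 36.

36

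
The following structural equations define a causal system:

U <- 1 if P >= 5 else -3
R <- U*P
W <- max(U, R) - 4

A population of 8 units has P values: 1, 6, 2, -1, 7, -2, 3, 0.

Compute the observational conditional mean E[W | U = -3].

Observing U=-3 restricts to units where U's equation naturally yields -3: P ∈ {1, 2, -1, -2, 3, 0}. In that subpopulation W = -7, -7, -1, 2, -7, -4, mean -4.

-4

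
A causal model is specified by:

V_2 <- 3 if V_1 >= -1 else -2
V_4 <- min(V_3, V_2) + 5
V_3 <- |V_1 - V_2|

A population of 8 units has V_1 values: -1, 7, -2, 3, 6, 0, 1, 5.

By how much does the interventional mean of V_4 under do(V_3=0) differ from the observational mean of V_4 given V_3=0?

0.75

The intervention sets V_3=0 in all 8 units regardless of V_1. Recomputing V_4 per unit gives 5, 5, 3, 5, 5, 5, 5, 5; average 4.75.
Observing V_3=0 restricts to units where V_3's equation naturally yields 0: V_1 ∈ {-2, 3}. In that subpopulation V_4 = 3, 5, mean 4.
Difference = 4.75 − 4 = 0.75.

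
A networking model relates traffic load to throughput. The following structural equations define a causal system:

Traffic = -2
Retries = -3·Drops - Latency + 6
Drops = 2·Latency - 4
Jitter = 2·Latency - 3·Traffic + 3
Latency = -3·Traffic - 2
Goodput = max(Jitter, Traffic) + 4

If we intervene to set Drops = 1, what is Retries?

-1

The intervention breaks the incoming arrows to Drops: Drops = 2·Latency - 4 no longer applies, and Drops = 1.
Latency = -3·Traffic - 2  [with Traffic=-2]  = 4
Retries = -3·Drops - Latency + 6  [with Drops=1, Latency=4]  = -1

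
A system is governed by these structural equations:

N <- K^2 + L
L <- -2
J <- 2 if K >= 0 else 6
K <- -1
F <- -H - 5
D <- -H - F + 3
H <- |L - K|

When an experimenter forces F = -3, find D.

Intervening sets F = -3 and removes its equation (F <- -H - 5).
H = |L - K|  [with L=-2, K=-1]  = 1
D = -H - F + 3  [with H=1, F=-3]  = 5

5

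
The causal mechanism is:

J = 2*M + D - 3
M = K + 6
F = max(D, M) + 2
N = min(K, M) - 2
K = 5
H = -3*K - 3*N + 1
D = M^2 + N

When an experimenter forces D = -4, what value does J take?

15

Intervening sets D = -4 and removes its equation (D = M^2 + N).
M = K + 6  [with K=5]  = 11
J = 2*M + D - 3  [with M=11, D=-4]  = 15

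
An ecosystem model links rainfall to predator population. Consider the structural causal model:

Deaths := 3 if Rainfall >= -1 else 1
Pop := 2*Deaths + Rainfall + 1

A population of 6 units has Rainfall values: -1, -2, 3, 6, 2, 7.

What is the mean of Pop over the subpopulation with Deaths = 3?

Observing Deaths=3 restricts to units where Deaths's equation naturally yields 3: Rainfall ∈ {-1, 3, 6, 2, 7}. In that subpopulation Pop = 6, 10, 13, 9, 14, mean 10.4.

10.4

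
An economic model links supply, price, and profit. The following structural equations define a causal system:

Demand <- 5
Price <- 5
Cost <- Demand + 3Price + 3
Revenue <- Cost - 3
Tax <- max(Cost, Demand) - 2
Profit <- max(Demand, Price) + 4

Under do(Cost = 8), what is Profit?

The intervention breaks the incoming arrows to Cost: Cost <- Demand + 3Price + 3 no longer applies, and Cost = 8.
No directed path runs from Cost to Profit, so Profit keeps its natural value.
Profit = max(Demand, Price) + 4  [with Demand=5, Price=5]  = 9

9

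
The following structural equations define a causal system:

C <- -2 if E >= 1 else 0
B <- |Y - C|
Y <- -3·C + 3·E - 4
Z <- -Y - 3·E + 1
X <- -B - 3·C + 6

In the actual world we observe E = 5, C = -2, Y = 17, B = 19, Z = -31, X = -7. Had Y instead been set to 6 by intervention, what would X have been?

The intervention breaks the incoming arrows to Y: Y <- -3·C + 3·E - 4 no longer applies, and Y = 6.
C = -2 if E >= 1 else 0  [with E=5]  = -2
B = |Y - C|  [with Y=6, C=-2]  = 8
X = -B - 3·C + 6  [with B=8, C=-2]  = 4

4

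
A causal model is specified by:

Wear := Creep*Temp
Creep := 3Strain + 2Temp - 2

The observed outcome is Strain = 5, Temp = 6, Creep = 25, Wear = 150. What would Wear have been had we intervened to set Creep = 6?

36

The intervention breaks the incoming arrows to Creep: Creep := 3Strain + 2Temp - 2 no longer applies, and Creep = 6.
Wear = Creep*Temp  [with Creep=6, Temp=6]  = 36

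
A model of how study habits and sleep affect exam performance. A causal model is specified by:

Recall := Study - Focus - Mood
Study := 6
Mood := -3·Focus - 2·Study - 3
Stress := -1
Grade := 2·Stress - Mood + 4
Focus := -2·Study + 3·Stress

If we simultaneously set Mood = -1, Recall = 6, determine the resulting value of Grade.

3

The joint intervention fixes Mood = -1, Recall = 6, removing each variable's own equation.
Grade = 2·Stress - Mood + 4  [with Stress=-1, Mood=-1]  = 3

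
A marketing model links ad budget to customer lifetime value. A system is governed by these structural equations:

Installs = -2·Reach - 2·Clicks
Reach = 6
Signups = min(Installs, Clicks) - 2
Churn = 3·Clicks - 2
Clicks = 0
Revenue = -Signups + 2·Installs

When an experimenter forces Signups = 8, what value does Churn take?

-2

Intervening sets Signups = 8 and removes its equation (Signups = min(Installs, Clicks) - 2).
No directed path runs from Signups to Churn, so Churn keeps its natural value.
Churn = 3·Clicks - 2  [with Clicks=0]  = -2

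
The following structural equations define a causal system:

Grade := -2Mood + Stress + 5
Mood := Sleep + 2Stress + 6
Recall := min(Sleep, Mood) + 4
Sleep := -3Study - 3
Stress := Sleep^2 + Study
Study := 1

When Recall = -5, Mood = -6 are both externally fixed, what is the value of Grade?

Setting Recall = -5, Mood = -6 by intervention discards those variables' equations.
Sleep = -3Study - 3  [with Study=1]  = -6
Stress = Sleep^2 + Study  [with Sleep=-6, Study=1]  = 37
Grade = -2Mood + Stress + 5  [with Mood=-6, Stress=37]  = 54

54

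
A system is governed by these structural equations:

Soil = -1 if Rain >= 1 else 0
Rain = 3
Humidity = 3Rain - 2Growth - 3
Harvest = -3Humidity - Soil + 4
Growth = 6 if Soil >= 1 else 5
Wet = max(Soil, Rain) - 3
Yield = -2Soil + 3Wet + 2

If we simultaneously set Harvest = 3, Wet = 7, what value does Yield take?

25

Setting Harvest = 3, Wet = 7 by intervention discards those variables' equations.
Soil = -1 if Rain >= 1 else 0  [with Rain=3]  = -1
Yield = -2Soil + 3Wet + 2  [with Soil=-1, Wet=7]  = 25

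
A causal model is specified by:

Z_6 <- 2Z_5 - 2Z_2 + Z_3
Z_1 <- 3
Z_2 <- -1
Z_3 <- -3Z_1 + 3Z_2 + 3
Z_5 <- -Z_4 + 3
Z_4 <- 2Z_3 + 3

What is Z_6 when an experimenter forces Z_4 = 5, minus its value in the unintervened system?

-40

Under do(Z_4=5), the mechanism Z_4 <- 2Z_3 + 3 is discarded; Z_4 is fixed at 5.
Z_3 = -3Z_1 + 3Z_2 + 3  [with Z_1=3, Z_2=-1]  = -9
Z_5 = -Z_4 + 3  [with Z_4=5]  = -2
Z_6 = 2Z_5 - 2Z_2 + Z_3  [with Z_5=-2, Z_2=-1, Z_3=-9]  = -11
Without intervention: Z_3 = -3Z_1 + 3Z_2 + 3  [with Z_1=3, Z_2=-1]  = -9; Z_4 = 2Z_3 + 3  [with Z_3=-9]  = -15; Z_5 = -Z_4 + 3  [with Z_4=-15]  = 18; Z_6 = 2Z_5 - 2Z_2 + Z_3  [with Z_5=18, Z_2=-1, Z_3=-9]  = 29.
Change = -11 − 29 = -40.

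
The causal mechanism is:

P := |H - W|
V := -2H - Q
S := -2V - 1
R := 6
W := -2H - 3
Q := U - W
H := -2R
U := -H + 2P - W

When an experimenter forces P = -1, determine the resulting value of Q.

Under do(P=-1), the mechanism P := |H - W| is discarded; P is fixed at -1.
H = -2R  [with R=6]  = -12
W = -2H - 3  [with H=-12]  = 21
U = -H + 2P - W  [with H=-12, P=-1, W=21]  = -11
Q = U - W  [with U=-11, W=21]  = -32

-32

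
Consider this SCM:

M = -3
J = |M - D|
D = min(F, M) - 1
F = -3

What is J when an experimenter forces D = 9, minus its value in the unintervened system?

The intervention breaks the incoming arrows to D: D = min(F, M) - 1 no longer applies, and D = 9.
J = |M - D|  [with M=-3, D=9]  = 12
Without intervention: D = min(F, M) - 1  [with F=-3, M=-3]  = -4; J = |M - D|  [with M=-3, D=-4]  = 1.
Change = 12 − 1 = 11.

11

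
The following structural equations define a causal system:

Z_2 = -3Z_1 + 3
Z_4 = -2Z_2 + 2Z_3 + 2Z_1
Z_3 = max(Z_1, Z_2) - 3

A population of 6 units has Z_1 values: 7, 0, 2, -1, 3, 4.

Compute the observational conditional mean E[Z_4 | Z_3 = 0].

6

E[Z_4|Z_3=0] averages over only the 2 units with Z_3=0 (Z_1 = 0, 3): Z_4 = -6, 18, mean 6.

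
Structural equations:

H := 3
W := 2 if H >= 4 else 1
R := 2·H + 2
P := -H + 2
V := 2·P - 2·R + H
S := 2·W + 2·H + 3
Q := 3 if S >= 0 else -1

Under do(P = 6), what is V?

-1

Intervening sets P = 6 and removes its equation (P := -H + 2).
R = 2·H + 2  [with H=3]  = 8
V = 2·P - 2·R + H  [with P=6, R=8, H=3]  = -1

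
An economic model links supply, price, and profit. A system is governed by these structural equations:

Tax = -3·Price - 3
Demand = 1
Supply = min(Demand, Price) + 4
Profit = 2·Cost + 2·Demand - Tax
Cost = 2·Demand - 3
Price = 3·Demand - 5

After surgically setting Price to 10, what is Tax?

do(Price=10) replaces the equation Price = 3·Demand - 5 with the constant Price = 10.
Tax = -3·Price - 3  [with Price=10]  = -33

-33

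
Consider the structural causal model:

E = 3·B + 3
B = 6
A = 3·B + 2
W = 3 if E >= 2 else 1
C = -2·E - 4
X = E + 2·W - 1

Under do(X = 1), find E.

21

Under do(X=1), the mechanism X = E + 2·W - 1 is discarded; X is fixed at 1.
No directed path runs from X to E, so E keeps its natural value.
E = 3·B + 3  [with B=6]  = 21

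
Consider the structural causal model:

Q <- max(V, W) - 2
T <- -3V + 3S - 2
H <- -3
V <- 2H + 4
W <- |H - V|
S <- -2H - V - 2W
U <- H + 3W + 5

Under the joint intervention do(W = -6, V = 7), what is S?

The joint intervention fixes W = -6, V = 7, removing each variable's own equation.
S = -2H - V - 2W  [with H=-3, V=7, W=-6]  = 11

11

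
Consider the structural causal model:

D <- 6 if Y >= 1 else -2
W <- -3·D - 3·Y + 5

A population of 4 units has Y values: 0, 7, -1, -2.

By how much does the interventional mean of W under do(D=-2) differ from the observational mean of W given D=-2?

-6

Under do(D=-2), D's equation is replaced by D=-2 for every unit. Per-unit W: 11, -10, 14, 17. Mean = 8.
Observing D=-2 restricts to units where D's equation naturally yields -2: Y ∈ {0, -1, -2}. In that subpopulation W = 11, 14, 17, mean 14.
Difference = 8 − 14 = -6.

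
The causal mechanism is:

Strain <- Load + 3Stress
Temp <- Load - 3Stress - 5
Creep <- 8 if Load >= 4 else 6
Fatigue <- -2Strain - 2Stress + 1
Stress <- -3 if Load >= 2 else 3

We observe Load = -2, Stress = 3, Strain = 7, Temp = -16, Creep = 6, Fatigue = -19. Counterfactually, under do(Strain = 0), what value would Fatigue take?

-5

The intervention breaks the incoming arrows to Strain: Strain <- Load + 3Stress no longer applies, and Strain = 0.
Stress = -3 if Load >= 2 else 3  [with Load=-2]  = 3
Fatigue = -2Strain - 2Stress + 1  [with Strain=0, Stress=3]  = -5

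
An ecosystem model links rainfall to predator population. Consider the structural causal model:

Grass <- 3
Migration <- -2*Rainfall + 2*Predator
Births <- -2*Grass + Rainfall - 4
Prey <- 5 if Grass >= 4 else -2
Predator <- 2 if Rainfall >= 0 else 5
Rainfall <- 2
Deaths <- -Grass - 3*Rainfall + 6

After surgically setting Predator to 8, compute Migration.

The intervention breaks the incoming arrows to Predator: Predator <- 2 if Rainfall >= 0 else 5 no longer applies, and Predator = 8.
Migration = -2*Rainfall + 2*Predator  [with Rainfall=2, Predator=8]  = 12

12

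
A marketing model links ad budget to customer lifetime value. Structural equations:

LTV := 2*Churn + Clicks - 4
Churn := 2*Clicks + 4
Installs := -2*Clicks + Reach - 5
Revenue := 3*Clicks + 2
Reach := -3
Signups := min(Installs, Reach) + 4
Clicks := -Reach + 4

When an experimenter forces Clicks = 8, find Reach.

-3

Under do(Clicks=8), the mechanism Clicks := -Reach + 4 is discarded; Clicks is fixed at 8.
Reach is not downstream of the intervention, so its value is determined by the original equations.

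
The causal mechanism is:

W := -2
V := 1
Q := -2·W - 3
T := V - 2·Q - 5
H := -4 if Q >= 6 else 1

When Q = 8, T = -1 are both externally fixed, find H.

Setting Q = 8, T = -1 by intervention discards those variables' equations.
H = -4 if Q >= 6 else 1  [with Q=8]  = -4

-4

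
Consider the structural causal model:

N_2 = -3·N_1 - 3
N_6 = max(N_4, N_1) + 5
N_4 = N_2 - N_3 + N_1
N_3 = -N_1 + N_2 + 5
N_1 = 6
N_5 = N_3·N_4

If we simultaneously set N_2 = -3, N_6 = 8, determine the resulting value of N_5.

Setting N_2 = -3, N_6 = 8 by intervention discards those variables' equations.
N_3 = -N_1 + N_2 + 5  [with N_1=6, N_2=-3]  = -4
N_4 = N_2 - N_3 + N_1  [with N_2=-3, N_3=-4, N_1=6]  = 7
N_5 = N_3·N_4  [with N_3=-4, N_4=7]  = -28

-28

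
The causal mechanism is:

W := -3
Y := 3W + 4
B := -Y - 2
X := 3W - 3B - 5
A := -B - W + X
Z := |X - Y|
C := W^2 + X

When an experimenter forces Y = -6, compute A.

-27

do(Y=-6) replaces the equation Y := 3W + 4 with the constant Y = -6.
B = -Y - 2  [with Y=-6]  = 4
X = 3W - 3B - 5  [with W=-3, B=4]  = -26
A = -B - W + X  [with B=4, W=-3, X=-26]  = -27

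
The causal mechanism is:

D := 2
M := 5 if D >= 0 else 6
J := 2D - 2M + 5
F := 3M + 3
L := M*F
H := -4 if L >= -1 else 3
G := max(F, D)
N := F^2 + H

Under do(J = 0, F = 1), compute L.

Setting J = 0, F = 1 by intervention discards those variables' equations.
M = 5 if D >= 0 else 6  [with D=2]  = 5
L = M*F  [with M=5, F=1]  = 5

5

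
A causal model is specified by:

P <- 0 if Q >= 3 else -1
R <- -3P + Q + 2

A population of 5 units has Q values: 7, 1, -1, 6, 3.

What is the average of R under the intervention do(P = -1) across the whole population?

8.2

do(P=-1) breaks P's dependence on Q. With P=-1 fixed, R across the units is 12, 6, 4, 11, 8, mean 8.2.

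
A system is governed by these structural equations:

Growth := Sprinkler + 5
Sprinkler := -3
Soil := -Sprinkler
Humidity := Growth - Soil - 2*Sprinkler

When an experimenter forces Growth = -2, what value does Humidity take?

The intervention breaks the incoming arrows to Growth: Growth := Sprinkler + 5 no longer applies, and Growth = -2.
Soil = -Sprinkler  [with Sprinkler=-3]  = 3
Humidity = Growth - Soil - 2*Sprinkler  [with Growth=-2, Soil=3, Sprinkler=-3]  = 1

1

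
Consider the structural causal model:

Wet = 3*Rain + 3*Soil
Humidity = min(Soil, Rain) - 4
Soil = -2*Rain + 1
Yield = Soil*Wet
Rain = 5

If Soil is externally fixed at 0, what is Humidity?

-4

Under do(Soil=0), the mechanism Soil = -2*Rain + 1 is discarded; Soil is fixed at 0.
Humidity = min(Soil, Rain) - 4  [with Soil=0, Rain=5]  = -4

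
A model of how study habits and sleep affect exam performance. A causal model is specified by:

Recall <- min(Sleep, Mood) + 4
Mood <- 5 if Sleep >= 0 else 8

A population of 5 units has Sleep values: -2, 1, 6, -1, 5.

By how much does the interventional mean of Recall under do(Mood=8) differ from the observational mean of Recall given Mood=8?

3.3

Every unit gets Mood=8 under the intervention. Recall values become 2, 5, 10, 3, 9; E[Recall|do(Mood=8)] = 5.8.
E[Recall|Mood=8] averages over only the 2 units with Mood=8 (Sleep = -2, -1): Recall = 2, 3, mean 2.5.
Difference = 5.8 − 2.5 = 3.3.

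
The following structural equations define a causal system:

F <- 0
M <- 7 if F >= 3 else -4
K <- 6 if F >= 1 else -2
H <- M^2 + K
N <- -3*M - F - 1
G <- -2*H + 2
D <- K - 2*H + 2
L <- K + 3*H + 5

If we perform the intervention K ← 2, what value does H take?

The intervention breaks the incoming arrows to K: K <- 6 if F >= 1 else -2 no longer applies, and K = 2.
M = 7 if F >= 3 else -4  [with F=0]  = -4
H = M^2 + K  [with M=-4, K=2]  = 18

18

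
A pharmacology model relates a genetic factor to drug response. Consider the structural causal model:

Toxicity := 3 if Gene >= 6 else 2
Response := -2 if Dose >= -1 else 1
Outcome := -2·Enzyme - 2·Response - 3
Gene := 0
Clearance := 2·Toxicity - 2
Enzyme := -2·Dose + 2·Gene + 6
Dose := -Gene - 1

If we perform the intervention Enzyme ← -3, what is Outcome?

The intervention breaks the incoming arrows to Enzyme: Enzyme := -2·Dose + 2·Gene + 6 no longer applies, and Enzyme = -3.
Dose = -Gene - 1  [with Gene=0]  = -1
Response = -2 if Dose >= -1 else 1  [with Dose=-1]  = -2
Outcome = -2·Enzyme - 2·Response - 3  [with Enzyme=-3, Response=-2]  = 7

7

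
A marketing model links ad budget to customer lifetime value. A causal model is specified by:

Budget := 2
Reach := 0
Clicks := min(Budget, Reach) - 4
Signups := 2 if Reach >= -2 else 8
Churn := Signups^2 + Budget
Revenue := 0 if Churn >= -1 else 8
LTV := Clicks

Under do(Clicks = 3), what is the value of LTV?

The intervention breaks the incoming arrows to Clicks: Clicks := min(Budget, Reach) - 4 no longer applies, and Clicks = 3.
LTV = Clicks  [with Clicks=3]  = 3

3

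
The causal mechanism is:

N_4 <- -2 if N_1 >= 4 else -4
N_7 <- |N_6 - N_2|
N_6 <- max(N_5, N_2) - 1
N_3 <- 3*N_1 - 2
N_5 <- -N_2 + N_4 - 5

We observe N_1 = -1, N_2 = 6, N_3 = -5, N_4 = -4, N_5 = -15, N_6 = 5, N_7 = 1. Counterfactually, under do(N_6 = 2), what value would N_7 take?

4

Intervening sets N_6 = 2 and removes its equation (N_6 <- max(N_5, N_2) - 1).
N_7 = |N_6 - N_2|  [with N_6=2, N_2=6]  = 4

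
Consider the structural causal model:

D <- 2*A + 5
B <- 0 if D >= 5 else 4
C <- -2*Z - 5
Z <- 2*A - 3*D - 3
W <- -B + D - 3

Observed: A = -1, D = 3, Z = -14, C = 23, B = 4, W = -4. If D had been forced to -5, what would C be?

-25

Under do(D=-5), the mechanism D <- 2*A + 5 is discarded; D is fixed at -5.
Z = 2*A - 3*D - 3  [with A=-1, D=-5]  = 10
C = -2*Z - 5  [with Z=10]  = -25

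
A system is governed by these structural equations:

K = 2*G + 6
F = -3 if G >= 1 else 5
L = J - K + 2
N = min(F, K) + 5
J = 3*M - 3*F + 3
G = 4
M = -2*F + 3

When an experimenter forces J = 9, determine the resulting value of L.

-3

Under do(J=9), the mechanism J = 3*M - 3*F + 3 is discarded; J is fixed at 9.
K = 2*G + 6  [with G=4]  = 14
L = J - K + 2  [with J=9, K=14]  = -3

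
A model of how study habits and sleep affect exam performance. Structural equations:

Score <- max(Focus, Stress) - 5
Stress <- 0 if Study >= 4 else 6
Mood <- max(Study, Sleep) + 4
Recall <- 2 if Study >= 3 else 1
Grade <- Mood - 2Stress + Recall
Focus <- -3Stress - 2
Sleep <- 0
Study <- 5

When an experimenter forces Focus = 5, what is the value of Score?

Intervening sets Focus = 5 and removes its equation (Focus <- -3Stress - 2).
Stress = 0 if Study >= 4 else 6  [with Study=5]  = 0
Score = max(Focus, Stress) - 5  [with Focus=5, Stress=0]  = 0

0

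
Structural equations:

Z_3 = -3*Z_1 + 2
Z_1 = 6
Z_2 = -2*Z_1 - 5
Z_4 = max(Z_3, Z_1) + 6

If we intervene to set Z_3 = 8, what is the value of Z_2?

Under do(Z_3=8), the mechanism Z_3 = -3*Z_1 + 2 is discarded; Z_3 is fixed at 8.
Since Z_2 is not a descendant of the intervened variable, it is unaffected.
Z_2 = -2*Z_1 - 5  [with Z_1=6]  = -17

-17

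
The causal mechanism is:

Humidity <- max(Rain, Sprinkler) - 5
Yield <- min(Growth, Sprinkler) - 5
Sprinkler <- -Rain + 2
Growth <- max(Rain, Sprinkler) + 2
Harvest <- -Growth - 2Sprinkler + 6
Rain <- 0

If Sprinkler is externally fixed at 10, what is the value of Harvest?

Under do(Sprinkler=10), the mechanism Sprinkler <- -Rain + 2 is discarded; Sprinkler is fixed at 10.
Growth = max(Rain, Sprinkler) + 2  [with Rain=0, Sprinkler=10]  = 12
Harvest = -Growth - 2Sprinkler + 6  [with Growth=12, Sprinkler=10]  = -26

-26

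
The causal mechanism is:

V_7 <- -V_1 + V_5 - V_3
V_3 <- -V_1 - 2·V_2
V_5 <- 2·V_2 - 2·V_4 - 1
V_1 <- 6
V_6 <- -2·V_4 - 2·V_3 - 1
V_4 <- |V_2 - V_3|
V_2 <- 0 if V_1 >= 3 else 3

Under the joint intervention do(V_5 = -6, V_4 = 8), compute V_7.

Setting V_5 = -6, V_4 = 8 by intervention discards those variables' equations.
V_2 = 0 if V_1 >= 3 else 3  [with V_1=6]  = 0
V_3 = -V_1 - 2·V_2  [with V_1=6, V_2=0]  = -6
V_7 = -V_1 + V_5 - V_3  [with V_1=6, V_5=-6, V_3=-6]  = -6

-6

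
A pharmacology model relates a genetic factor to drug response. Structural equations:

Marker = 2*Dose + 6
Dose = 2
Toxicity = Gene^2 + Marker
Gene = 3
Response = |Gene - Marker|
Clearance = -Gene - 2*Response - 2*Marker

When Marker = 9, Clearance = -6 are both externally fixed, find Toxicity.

18

The joint intervention fixes Marker = 9, Clearance = -6, removing each variable's own equation.
Toxicity = Gene^2 + Marker  [with Gene=3, Marker=9]  = 18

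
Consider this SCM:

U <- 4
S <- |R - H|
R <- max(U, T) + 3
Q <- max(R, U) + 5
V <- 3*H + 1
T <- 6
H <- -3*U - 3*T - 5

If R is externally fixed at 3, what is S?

The intervention breaks the incoming arrows to R: R <- max(U, T) + 3 no longer applies, and R = 3.
H = -3*U - 3*T - 5  [with U=4, T=6]  = -35
S = |R - H|  [with R=3, H=-35]  = 38

38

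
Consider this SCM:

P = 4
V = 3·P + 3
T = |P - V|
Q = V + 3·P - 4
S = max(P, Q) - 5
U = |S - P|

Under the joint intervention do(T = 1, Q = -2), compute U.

5

The joint intervention fixes T = 1, Q = -2, removing each variable's own equation.
S = max(P, Q) - 5  [with P=4, Q=-2]  = -1
U = |S - P|  [with S=-1, P=4]  = 5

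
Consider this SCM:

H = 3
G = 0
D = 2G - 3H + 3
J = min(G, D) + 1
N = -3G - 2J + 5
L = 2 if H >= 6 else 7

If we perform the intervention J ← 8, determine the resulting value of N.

-11

Intervening sets J = 8 and removes its equation (J = min(G, D) + 1).
N = -3G - 2J + 5  [with G=0, J=8]  = -11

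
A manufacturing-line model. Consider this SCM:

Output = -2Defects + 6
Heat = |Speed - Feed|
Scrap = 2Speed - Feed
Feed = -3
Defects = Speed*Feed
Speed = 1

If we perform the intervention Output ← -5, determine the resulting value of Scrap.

5

do(Output=-5) replaces the equation Output = -2Defects + 6 with the constant Output = -5.
Since Scrap is not a descendant of the intervened variable, it is unaffected.
Scrap = 2Speed - Feed  [with Speed=1, Feed=-3]  = 5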